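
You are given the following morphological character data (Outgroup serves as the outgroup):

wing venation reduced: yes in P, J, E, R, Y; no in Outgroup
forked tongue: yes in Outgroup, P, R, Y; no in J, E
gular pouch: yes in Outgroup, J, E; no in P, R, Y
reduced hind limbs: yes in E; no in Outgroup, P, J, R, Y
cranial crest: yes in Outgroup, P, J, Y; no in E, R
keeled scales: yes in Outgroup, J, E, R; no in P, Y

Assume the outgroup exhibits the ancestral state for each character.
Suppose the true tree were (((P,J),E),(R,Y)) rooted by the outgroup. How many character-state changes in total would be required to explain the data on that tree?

10

Map each character onto (((P,J),E),(R,Y)) (rooted by Outgroup) and count the minimum state changes it requires (Fitch parsimony):
wing venation reduced: 1; forked tongue: 2; gular pouch: 2; reduced hind limbs: 1; cranial crest: 2; keeled scales: 2.
Total tree length = 10.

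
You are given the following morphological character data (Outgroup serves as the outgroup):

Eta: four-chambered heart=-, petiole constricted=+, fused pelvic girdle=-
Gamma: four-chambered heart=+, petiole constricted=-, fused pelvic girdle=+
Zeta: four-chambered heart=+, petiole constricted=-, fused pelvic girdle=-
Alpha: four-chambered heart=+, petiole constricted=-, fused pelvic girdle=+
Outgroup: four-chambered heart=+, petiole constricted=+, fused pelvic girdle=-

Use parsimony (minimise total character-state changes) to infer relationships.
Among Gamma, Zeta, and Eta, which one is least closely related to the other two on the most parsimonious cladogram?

Eta

Character polarity is set by the outgroup: the derived state is whichever differs from the outgroup's state, so for four-chambered heart, petiole constricted the derived state is '-', and for the remaining characters it is '+'.
four-chambered heart (derived state '-') is unique to Eta (autapomorphy; uninformative for grouping).
petiole constricted: derived state '-' in Alpha, Gamma, and Zeta only — synapomorphy for {Alpha, Gamma, Zeta}.
fused pelvic girdle: derived state '+' in Alpha and Gamma only — synapomorphy for {Alpha, Gamma}.
Most parsimonious ingroup topology: (Eta,(Zeta,(Alpha,Gamma))).
Zeta and Gamma share a more recent common ancestor with each other than either does with Eta, so Eta is the least closely related of the three.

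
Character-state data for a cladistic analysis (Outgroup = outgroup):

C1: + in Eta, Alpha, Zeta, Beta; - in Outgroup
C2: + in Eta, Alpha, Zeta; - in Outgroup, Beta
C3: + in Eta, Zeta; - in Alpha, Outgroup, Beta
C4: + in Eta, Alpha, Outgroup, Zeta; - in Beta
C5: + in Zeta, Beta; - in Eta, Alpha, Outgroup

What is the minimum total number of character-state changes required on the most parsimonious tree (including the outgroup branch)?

Character polarity is set by the outgroup: the derived state is whichever differs from the outgroup's state, so for C4 the derived state is '-', and for the remaining characters it is '+'.
All ingroup taxa share the derived state '+' for C1; it defines the ingroup but does not resolve relationships within it.
C2: derived state '+' in Alpha, Eta, and Zeta only — synapomorphy for {Alpha, Eta, Zeta}.
C3: derived state '+' in Eta and Zeta only — synapomorphy for {Eta, Zeta}.
C4: derived state '-' in Beta only — an autapomorphy, so it tells us nothing about relationships among taxa.
C5 (state '+') occurs in Beta and Zeta but conflicts with the nesting implied by the other characters — most parsimoniously interpreted as homoplasy.
Most parsimonious ingroup topology: (((Eta,Zeta),Alpha),Beta).
Changes per character on this tree: C1: 1; C2: 1; C3: 1; C4: 1; C5: 2.
Total = 6.

6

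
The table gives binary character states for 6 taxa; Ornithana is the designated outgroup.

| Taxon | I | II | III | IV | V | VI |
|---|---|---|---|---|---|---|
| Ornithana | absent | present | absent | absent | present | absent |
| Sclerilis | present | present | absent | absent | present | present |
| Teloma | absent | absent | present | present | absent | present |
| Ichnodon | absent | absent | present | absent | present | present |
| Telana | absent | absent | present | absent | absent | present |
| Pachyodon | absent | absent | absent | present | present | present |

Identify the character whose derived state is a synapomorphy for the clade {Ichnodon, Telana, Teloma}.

III

Character polarity is set by the outgroup: the derived state is whichever differs from the outgroup's state, so for II, V the derived state is 'absent', and for the remaining characters it is 'present'.
I (derived state 'present') is unique to Sclerilis (autapomorphy; uninformative for grouping).
II: derived state 'absent' in Ichnodon, Pachyodon, Telana, and Teloma only — synapomorphy for {Ichnodon, Pachyodon, Telana, Teloma}.
III: derived state 'present' in Ichnodon, Telana, and Teloma only — synapomorphy for {Ichnodon, Telana, Teloma}.
IV groups Pachyodon and Teloma, which is incompatible with the clades supported by the remaining characters; treating it as convergent (homoplasy) costs fewer steps than any alternative tree.
V: derived state 'absent' in Telana and Teloma only — synapomorphy for {Telana, Teloma}.
All ingroup taxa share the derived state 'present' for VI; it defines the ingroup but does not resolve relationships within it.
Most parsimonious ingroup topology: (Sclerilis,(((Teloma,Telana),Ichnodon),Pachyodon)).
The clade {Ichnodon, Telana, Teloma} is supported by III: its derived state 'present' occurs in exactly those taxa and in no other taxon (including the outgroup).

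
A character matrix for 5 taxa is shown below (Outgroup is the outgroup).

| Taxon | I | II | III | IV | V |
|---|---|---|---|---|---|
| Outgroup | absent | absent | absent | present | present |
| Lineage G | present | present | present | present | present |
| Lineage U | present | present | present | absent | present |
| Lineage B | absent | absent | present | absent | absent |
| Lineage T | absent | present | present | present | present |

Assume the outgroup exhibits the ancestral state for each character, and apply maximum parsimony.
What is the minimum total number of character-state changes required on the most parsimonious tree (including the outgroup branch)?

Character polarity is set by the outgroup: the derived state is whichever differs from the outgroup's state, so for IV, V the derived state is 'absent', and for the remaining characters it is 'present'.
Only Lineage G and Lineage U show the derived state 'present' for I, supporting them as a clade.
Only Lineage G, Lineage T, and Lineage U show the derived state 'present' for II, supporting them as a clade.
III (derived state 'present') is shared by all ingroup taxa — unites the whole ingroup.
IV (state 'absent') occurs in Lineage B and Lineage U but conflicts with the nesting implied by the other characters — most parsimoniously interpreted as homoplasy.
V: derived state 'absent' in Lineage B only — an autapomorphy, so it tells us nothing about relationships among taxa.
Most parsimonious ingroup topology: (((Lineage G,Lineage U),Lineage T),Lineage B).
Changes per character on this tree: I: 1; II: 1; III: 1; IV: 2; V: 1.
Total = 6.

6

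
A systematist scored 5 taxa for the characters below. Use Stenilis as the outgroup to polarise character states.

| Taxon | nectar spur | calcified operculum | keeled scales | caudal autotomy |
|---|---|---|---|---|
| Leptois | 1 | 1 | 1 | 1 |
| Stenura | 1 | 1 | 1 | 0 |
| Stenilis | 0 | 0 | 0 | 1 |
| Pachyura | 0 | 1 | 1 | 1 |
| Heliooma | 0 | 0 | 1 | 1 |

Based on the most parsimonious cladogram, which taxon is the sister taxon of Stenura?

Character polarity is set by the outgroup: the derived state is whichever differs from the outgroup's state, so for caudal autotomy the derived state is '0', and for the remaining characters it is '1'.
nectar spur (derived state '1') is shared by Leptois and Stenura — a synapomorphy uniting that clade.
Only Leptois, Pachyura, and Stenura show the derived state '1' for calcified operculum, supporting them as a clade.
All ingroup taxa share the derived state '1' for keeled scales; it defines the ingroup but does not resolve relationships within it.
caudal autotomy: derived state '0' in Stenura only — an autapomorphy, so it tells us nothing about relationships among taxa.
Most parsimonious ingroup topology: ((Pachyura,(Leptois,Stenura)),Heliooma).
Stenura and Leptois form a cherry on this tree, so they are sister taxa.

Leptois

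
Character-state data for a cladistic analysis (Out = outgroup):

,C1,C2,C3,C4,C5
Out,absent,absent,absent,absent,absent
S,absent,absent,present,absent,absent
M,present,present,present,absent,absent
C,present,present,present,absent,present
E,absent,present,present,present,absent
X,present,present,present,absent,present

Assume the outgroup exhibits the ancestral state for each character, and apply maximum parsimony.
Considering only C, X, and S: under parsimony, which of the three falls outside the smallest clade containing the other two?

S

The outgroup has state 'absent' for every character, so 'present' is the derived state throughout.
C1: derived state 'present' in C, M, and X only — synapomorphy for {C, M, X}.
C2: derived state 'present' in C, E, M, and X only — synapomorphy for {C, E, M, X}.
All ingroup taxa share the derived state 'present' for C3; it defines the ingroup but does not resolve relationships within it.
C4 (derived state 'present') is unique to E (autapomorphy; uninformative for grouping).
Only C and X show the derived state 'present' for C5, supporting them as a clade.
Most parsimonious ingroup topology: (S,((M,(C,X)),E)).
C and X share a more recent common ancestor with each other than either does with S, so S is the least closely related of the three.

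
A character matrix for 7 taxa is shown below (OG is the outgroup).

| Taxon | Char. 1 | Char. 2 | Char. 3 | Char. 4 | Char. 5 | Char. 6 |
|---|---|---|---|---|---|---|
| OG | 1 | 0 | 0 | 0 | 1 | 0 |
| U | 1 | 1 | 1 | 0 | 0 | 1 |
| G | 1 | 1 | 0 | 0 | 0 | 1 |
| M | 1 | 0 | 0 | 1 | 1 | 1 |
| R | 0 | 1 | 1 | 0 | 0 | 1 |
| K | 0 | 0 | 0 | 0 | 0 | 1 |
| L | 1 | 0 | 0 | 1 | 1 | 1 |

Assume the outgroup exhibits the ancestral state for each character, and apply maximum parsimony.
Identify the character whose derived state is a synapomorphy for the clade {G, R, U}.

Char. 2

Character polarity is set by the outgroup: the derived state is whichever differs from the outgroup's state, so for Char. 1, Char. 5 the derived state is '0', and for the remaining characters it is '1'.
Char. 1 (state '0') occurs in K and R but conflicts with the nesting implied by the other characters — most parsimoniously interpreted as homoplasy.
Char. 2: derived state '1' in G, R, and U only — synapomorphy for {G, R, U}.
Char. 3 (derived state '1') is shared by R and U — a synapomorphy uniting that clade.
Only L and M show the derived state '1' for Char. 4, supporting them as a clade.
Char. 5 (derived state '0') is shared by G, K, R, and U — a synapomorphy uniting that clade.
All ingroup taxa share the derived state '1' for Char. 6; it defines the ingroup but does not resolve relationships within it.
Most parsimonious ingroup topology: ((((U,R),G),K),(M,L)).
The clade {G, R, U} is supported by Char. 2: its derived state '1' occurs in exactly those taxa and in no other taxon (including the outgroup).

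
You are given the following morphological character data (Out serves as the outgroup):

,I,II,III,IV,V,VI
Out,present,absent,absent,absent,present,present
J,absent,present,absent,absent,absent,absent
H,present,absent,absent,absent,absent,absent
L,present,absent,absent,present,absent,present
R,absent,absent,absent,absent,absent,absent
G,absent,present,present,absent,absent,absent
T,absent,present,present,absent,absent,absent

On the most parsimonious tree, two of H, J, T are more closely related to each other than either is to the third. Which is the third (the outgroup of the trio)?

Character polarity is set by the outgroup: the derived state is whichever differs from the outgroup's state, so for I, V, VI the derived state is 'absent', and for the remaining characters it is 'present'.
I: derived state 'absent' in G, J, R, and T only — synapomorphy for {G, J, R, T}.
II: derived state 'present' in G, J, and T only — synapomorphy for {G, J, T}.
III: derived state 'present' in G and T only — synapomorphy for {G, T}.
IV (derived state 'present') is unique to L (autapomorphy; uninformative for grouping).
All ingroup taxa share the derived state 'absent' for V; it defines the ingroup but does not resolve relationships within it.
VI: derived state 'absent' in G, H, J, R, and T only — synapomorphy for {G, H, J, R, T}.
Most parsimonious ingroup topology: ((((J,(G,T)),R),H),L).
T and J share a more recent common ancestor with each other than either does with H, so H is the least closely related of the three.

H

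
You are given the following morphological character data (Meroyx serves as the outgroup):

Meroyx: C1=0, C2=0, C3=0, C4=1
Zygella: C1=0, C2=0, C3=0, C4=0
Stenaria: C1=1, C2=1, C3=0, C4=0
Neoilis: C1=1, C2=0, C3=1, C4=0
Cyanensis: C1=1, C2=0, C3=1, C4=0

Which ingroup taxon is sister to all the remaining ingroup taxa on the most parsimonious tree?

Zygella

Character polarity is set by the outgroup: the derived state is whichever differs from the outgroup's state, so for C4 the derived state is '0', and for the remaining characters it is '1'.
C1 (derived state '1') is shared by Cyanensis, Neoilis, and Stenaria — a synapomorphy uniting that clade.
C2: derived state '1' in Stenaria only — an autapomorphy, so it tells us nothing about relationships among taxa.
C3 (derived state '1') is shared by Cyanensis and Neoilis — a synapomorphy uniting that clade.
All ingroup taxa share the derived state '0' for C4; it defines the ingroup but does not resolve relationships within it.
Most parsimonious ingroup topology: (Zygella,(Stenaria,(Neoilis,Cyanensis))).
Zygella is sister to the clade containing all other ingroup taxa, so it is the earliest-diverging (most basal) ingroup lineage.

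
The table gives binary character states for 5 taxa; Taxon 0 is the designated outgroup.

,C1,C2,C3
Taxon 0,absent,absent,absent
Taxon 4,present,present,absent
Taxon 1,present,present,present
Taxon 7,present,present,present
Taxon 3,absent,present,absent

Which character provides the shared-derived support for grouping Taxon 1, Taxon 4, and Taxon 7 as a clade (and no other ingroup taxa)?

The outgroup has state 'absent' for every character, so 'present' is the derived state throughout.
C1 (derived state 'present') is shared by Taxon 1, Taxon 4, and Taxon 7 — a synapomorphy uniting that clade.
C2 (derived state 'present') is shared by all ingroup taxa — unites the whole ingroup.
C3 (derived state 'present') is shared by Taxon 1 and Taxon 7 — a synapomorphy uniting that clade.
Most parsimonious ingroup topology: ((Taxon 4,(Taxon 1,Taxon 7)),Taxon 3).
The clade {Taxon 1, Taxon 4, Taxon 7} is supported by C1: its derived state 'present' occurs in exactly those taxa and in no other taxon (including the outgroup).

C1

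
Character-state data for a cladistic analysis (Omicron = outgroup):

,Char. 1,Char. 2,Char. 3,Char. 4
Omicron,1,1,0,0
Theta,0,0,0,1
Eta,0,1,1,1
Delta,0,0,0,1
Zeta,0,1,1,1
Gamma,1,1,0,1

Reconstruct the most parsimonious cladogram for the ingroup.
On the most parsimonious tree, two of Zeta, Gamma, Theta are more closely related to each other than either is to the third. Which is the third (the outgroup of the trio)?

Character polarity is set by the outgroup: the derived state is whichever differs from the outgroup's state, so for Char. 1, Char. 2 the derived state is '0', and for the remaining characters it is '1'.
Char. 1 (derived state '0') is shared by Delta, Eta, Theta, and Zeta — a synapomorphy uniting that clade.
Char. 2 (derived state '0') is shared by Delta and Theta — a synapomorphy uniting that clade.
Char. 3: derived state '1' in Eta and Zeta only — synapomorphy for {Eta, Zeta}.
All ingroup taxa share the derived state '1' for Char. 4; it defines the ingroup but does not resolve relationships within it.
Most parsimonious ingroup topology: (((Theta,Delta),(Eta,Zeta)),Gamma).
Theta and Zeta share a more recent common ancestor with each other than either does with Gamma, so Gamma is the least closely related of the three.

Gamma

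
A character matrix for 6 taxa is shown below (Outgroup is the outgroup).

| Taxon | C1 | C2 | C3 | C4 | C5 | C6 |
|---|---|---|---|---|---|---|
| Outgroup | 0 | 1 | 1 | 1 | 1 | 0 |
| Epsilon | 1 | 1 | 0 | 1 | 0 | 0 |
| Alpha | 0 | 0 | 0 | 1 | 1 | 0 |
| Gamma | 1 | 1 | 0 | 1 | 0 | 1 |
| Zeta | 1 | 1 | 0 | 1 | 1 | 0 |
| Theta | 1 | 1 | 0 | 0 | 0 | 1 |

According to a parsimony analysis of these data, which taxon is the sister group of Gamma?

Theta

Character polarity is set by the outgroup: the derived state is whichever differs from the outgroup's state, so for C2, C3, C4, C5 the derived state is '0', and for the remaining characters it is '1'.
C1: derived state '1' in Epsilon, Gamma, Theta, and Zeta only — synapomorphy for {Epsilon, Gamma, Theta, Zeta}.
C2 (derived state '0') is unique to Alpha (autapomorphy; uninformative for grouping).
C3 (derived state '0') is shared by all ingroup taxa — unites the whole ingroup.
C4 (derived state '0') is unique to Theta (autapomorphy; uninformative for grouping).
C5: derived state '0' in Epsilon, Gamma, and Theta only — synapomorphy for {Epsilon, Gamma, Theta}.
Only Gamma and Theta show the derived state '1' for C6, supporting them as a clade.
Most parsimonious ingroup topology: (((Epsilon,(Gamma,Theta)),Zeta),Alpha).
Gamma and Theta form a cherry on this tree, so they are sister taxa.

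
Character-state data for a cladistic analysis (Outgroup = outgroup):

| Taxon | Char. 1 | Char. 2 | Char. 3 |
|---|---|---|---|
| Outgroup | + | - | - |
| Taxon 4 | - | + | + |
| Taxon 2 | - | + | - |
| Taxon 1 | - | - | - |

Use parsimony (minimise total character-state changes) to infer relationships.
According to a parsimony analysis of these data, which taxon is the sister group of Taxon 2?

Character polarity is set by the outgroup: the derived state is whichever differs from the outgroup's state, so for Char. 1 the derived state is '-', and for the remaining characters it is '+'.
All ingroup taxa share the derived state '-' for Char. 1; it defines the ingroup but does not resolve relationships within it.
Char. 2 (derived state '+') is shared by Taxon 2 and Taxon 4 — a synapomorphy uniting that clade.
Char. 3: derived state '+' in Taxon 4 only — an autapomorphy, so it tells us nothing about relationships among taxa.
Most parsimonious ingroup topology: ((Taxon 4,Taxon 2),Taxon 1).
Taxon 2 and Taxon 4 form a cherry on this tree, so they are sister taxa.

Taxon 4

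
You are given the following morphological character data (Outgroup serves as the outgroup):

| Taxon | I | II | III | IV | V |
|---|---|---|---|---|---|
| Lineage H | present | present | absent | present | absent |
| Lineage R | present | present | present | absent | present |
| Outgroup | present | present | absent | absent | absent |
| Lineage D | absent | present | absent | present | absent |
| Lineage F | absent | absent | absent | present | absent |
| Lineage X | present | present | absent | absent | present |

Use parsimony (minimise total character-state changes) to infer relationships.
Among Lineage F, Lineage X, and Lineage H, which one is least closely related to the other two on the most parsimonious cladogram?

Character polarity is set by the outgroup: the derived state is whichever differs from the outgroup's state, so for I, II the derived state is 'absent', and for the remaining characters it is 'present'.
Only Lineage D and Lineage F show the derived state 'absent' for I, supporting them as a clade.
II (derived state 'absent') is unique to Lineage F (autapomorphy; uninformative for grouping).
III: derived state 'present' in Lineage R only — an autapomorphy, so it tells us nothing about relationships among taxa.
IV (derived state 'present') is shared by Lineage D, Lineage F, and Lineage H — a synapomorphy uniting that clade.
Only Lineage R and Lineage X show the derived state 'present' for V, supporting them as a clade.
Most parsimonious ingroup topology: ((Lineage H,(Lineage F,Lineage D)),(Lineage X,Lineage R)).
Lineage H and Lineage F share a more recent common ancestor with each other than either does with Lineage X, so Lineage X is the least closely related of the three.

Lineage X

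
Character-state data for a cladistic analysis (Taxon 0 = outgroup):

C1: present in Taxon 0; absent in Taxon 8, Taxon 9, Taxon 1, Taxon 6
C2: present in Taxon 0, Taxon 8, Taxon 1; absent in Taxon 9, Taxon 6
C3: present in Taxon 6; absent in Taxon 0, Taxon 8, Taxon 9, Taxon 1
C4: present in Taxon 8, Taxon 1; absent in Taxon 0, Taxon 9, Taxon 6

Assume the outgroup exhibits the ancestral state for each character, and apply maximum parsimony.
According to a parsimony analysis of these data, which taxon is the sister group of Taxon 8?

Taxon 1

Character polarity is set by the outgroup: the derived state is whichever differs from the outgroup's state, so for C1, C2 the derived state is 'absent', and for the remaining characters it is 'present'.
All ingroup taxa share the derived state 'absent' for C1; it defines the ingroup but does not resolve relationships within it.
Only Taxon 6 and Taxon 9 show the derived state 'absent' for C2, supporting them as a clade.
C3: derived state 'present' in Taxon 6 only — an autapomorphy, so it tells us nothing about relationships among taxa.
C4 (derived state 'present') is shared by Taxon 1 and Taxon 8 — a synapomorphy uniting that clade.
Most parsimonious ingroup topology: ((Taxon 8,Taxon 1),(Taxon 9,Taxon 6)).
Taxon 8 and Taxon 1 form a cherry on this tree, so they are sister taxa.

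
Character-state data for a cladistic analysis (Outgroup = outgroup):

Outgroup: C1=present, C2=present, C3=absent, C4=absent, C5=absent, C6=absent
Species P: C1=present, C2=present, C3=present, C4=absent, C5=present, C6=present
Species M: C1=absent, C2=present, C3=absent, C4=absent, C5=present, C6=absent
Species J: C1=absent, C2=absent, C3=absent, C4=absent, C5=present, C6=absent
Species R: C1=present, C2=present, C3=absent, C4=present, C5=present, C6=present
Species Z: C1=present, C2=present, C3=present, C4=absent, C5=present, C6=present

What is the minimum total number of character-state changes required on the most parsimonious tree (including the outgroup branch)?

6

Character polarity is set by the outgroup: the derived state is whichever differs from the outgroup's state, so for C1, C2 the derived state is 'absent', and for the remaining characters it is 'present'.
Only Species J and Species M show the derived state 'absent' for C1, supporting them as a clade.
C2 (derived state 'absent') is unique to Species J (autapomorphy; uninformative for grouping).
Only Species P and Species Z show the derived state 'present' for C3, supporting them as a clade.
C4: derived state 'present' in Species R only — an autapomorphy, so it tells us nothing about relationships among taxa.
C5 (derived state 'present') is shared by all ingroup taxa — unites the whole ingroup.
C6 (derived state 'present') is shared by Species P, Species R, and Species Z — a synapomorphy uniting that clade.
Most parsimonious ingroup topology: (((Species P,Species Z),Species R),(Species M,Species J)).
Changes per character on this tree: C1: 1; C2: 1; C3: 1; C4: 1; C5: 1; C6: 1.
Total = 6.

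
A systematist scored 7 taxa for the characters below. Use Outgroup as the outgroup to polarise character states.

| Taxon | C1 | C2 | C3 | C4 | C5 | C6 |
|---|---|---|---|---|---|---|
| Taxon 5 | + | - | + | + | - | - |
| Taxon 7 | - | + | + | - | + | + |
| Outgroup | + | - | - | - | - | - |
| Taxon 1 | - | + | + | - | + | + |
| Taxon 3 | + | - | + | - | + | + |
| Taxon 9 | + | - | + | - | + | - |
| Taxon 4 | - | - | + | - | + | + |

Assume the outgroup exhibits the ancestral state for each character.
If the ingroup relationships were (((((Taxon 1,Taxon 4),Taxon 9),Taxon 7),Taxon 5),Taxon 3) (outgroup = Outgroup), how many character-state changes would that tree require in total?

11

Map each character onto (((((Taxon 1,Taxon 4),Taxon 9),Taxon 7),Taxon 5),Taxon 3) (rooted by Outgroup) and count the minimum state changes it requires (Fitch parsimony):
C1: 2; C2: 2; C3: 1; C4: 1; C5: 2; C6: 3.
Total tree length = 11.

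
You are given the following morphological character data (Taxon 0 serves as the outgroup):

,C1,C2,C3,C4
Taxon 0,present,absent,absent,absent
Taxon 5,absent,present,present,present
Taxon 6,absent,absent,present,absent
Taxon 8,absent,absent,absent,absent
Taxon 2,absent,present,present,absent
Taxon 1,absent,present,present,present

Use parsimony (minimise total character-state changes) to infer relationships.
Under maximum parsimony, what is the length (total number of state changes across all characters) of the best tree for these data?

4

Character polarity is set by the outgroup: the derived state is whichever differs from the outgroup's state, so for C1 the derived state is 'absent', and for the remaining characters it is 'present'.
All ingroup taxa share the derived state 'absent' for C1; it defines the ingroup but does not resolve relationships within it.
C2: derived state 'present' in Taxon 1, Taxon 2, and Taxon 5 only — synapomorphy for {Taxon 1, Taxon 2, Taxon 5}.
C3 (derived state 'present') is shared by Taxon 1, Taxon 2, Taxon 5, and Taxon 6 — a synapomorphy uniting that clade.
Only Taxon 1 and Taxon 5 show the derived state 'present' for C4, supporting them as a clade.
Most parsimonious ingroup topology: ((((Taxon 5,Taxon 1),Taxon 2),Taxon 6),Taxon 8).
Changes per character on this tree: C1: 1; C2: 1; C3: 1; C4: 1.
Total = 4.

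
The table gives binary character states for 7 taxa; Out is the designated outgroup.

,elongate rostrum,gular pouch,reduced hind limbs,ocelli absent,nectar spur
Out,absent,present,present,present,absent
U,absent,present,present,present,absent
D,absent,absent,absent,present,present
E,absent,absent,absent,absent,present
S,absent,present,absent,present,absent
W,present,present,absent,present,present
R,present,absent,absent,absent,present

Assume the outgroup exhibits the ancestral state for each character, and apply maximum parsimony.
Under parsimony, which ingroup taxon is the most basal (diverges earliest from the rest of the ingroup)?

U

Character polarity is set by the outgroup: the derived state is whichever differs from the outgroup's state, so for gular pouch, reduced hind limbs, ocelli absent the derived state is 'absent', and for the remaining characters it is 'present'.
elongate rostrum (state 'present') occurs in R and W but conflicts with the nesting implied by the other characters — most parsimoniously interpreted as homoplasy.
gular pouch: derived state 'absent' in D, E, and R only — synapomorphy for {D, E, R}.
reduced hind limbs: derived state 'absent' in D, E, R, S, and W only — synapomorphy for {D, E, R, S, W}.
Only E and R show the derived state 'absent' for ocelli absent, supporting them as a clade.
nectar spur: derived state 'present' in D, E, R, and W only — synapomorphy for {D, E, R, W}.
Most parsimonious ingroup topology: (U,(((D,(E,R)),W),S)).
U is sister to the clade containing all other ingroup taxa, so it is the earliest-diverging (most basal) ingroup lineage.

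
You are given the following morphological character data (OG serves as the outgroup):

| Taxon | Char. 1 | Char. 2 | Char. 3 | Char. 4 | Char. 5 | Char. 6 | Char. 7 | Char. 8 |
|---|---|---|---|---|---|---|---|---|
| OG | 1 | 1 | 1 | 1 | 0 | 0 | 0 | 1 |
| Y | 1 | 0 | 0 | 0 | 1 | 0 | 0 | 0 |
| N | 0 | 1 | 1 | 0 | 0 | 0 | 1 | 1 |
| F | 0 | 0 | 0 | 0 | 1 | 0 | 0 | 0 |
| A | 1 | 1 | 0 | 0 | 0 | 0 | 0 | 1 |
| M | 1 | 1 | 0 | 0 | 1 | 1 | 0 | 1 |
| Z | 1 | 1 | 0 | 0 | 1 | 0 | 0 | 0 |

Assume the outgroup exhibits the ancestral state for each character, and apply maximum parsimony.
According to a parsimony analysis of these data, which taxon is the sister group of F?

Y

Character polarity is set by the outgroup: the derived state is whichever differs from the outgroup's state, so for Char. 1, Char. 2, Char. 3, Char. 4, Char. 8 the derived state is '0', and for the remaining characters it is '1'.
Char. 1 groups F and N, which is incompatible with the clades supported by the remaining characters; treating it as convergent (homoplasy) costs fewer steps than any alternative tree.
Char. 2: derived state '0' in F and Y only — synapomorphy for {F, Y}.
Char. 3 (derived state '0') is shared by A, F, M, Y, and Z — a synapomorphy uniting that clade.
All ingroup taxa share the derived state '0' for Char. 4; it defines the ingroup but does not resolve relationships within it.
Char. 5 (derived state '1') is shared by F, M, Y, and Z — a synapomorphy uniting that clade.
Char. 6 (derived state '1') is unique to M (autapomorphy; uninformative for grouping).
Char. 7 (derived state '1') is unique to N (autapomorphy; uninformative for grouping).
Only F, Y, and Z show the derived state '0' for Char. 8, supporting them as a clade.
Most parsimonious ingroup topology: (((((Y,F),Z),M),A),N).
F and Y form a cherry on this tree, so they are sister taxa.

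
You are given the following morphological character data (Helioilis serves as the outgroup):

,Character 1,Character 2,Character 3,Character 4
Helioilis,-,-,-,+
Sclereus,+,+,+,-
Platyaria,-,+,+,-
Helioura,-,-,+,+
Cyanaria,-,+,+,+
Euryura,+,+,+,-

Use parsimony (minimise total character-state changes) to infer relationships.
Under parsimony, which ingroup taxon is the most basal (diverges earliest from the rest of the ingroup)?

Helioura

Character polarity is set by the outgroup: the derived state is whichever differs from the outgroup's state, so for Character 4 the derived state is '-', and for the remaining characters it is '+'.
Character 1: derived state '+' in Euryura and Sclereus only — synapomorphy for {Euryura, Sclereus}.
Character 2: derived state '+' in Cyanaria, Euryura, Platyaria, and Sclereus only — synapomorphy for {Cyanaria, Euryura, Platyaria, Sclereus}.
Character 3 (derived state '+') is shared by all ingroup taxa — unites the whole ingroup.
Character 4 (derived state '-') is shared by Euryura, Platyaria, and Sclereus — a synapomorphy uniting that clade.
Most parsimonious ingroup topology: ((((Sclereus,Euryura),Platyaria),Cyanaria),Helioura).
Helioura is sister to the clade containing all other ingroup taxa, so it is the earliest-diverging (most basal) ingroup lineage.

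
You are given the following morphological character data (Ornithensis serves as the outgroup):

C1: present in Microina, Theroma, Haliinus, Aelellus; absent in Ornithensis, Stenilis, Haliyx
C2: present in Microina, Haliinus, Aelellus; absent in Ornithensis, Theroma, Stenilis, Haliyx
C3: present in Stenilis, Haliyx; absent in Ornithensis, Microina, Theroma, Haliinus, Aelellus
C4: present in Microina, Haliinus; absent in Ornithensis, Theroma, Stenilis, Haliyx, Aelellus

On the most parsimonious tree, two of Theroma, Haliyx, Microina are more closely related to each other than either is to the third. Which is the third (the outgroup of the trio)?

Haliyx

The outgroup has state 'absent' for every character, so 'present' is the derived state throughout.
Only Aelellus, Haliinus, Microina, and Theroma show the derived state 'present' for C1, supporting them as a clade.
C2: derived state 'present' in Aelellus, Haliinus, and Microina only — synapomorphy for {Aelellus, Haliinus, Microina}.
C3 (derived state 'present') is shared by Haliyx and Stenilis — a synapomorphy uniting that clade.
C4 (derived state 'present') is shared by Haliinus and Microina — a synapomorphy uniting that clade.
Most parsimonious ingroup topology: ((((Microina,Haliinus),Aelellus),Theroma),(Stenilis,Haliyx)).
Theroma and Microina share a more recent common ancestor with each other than either does with Haliyx, so Haliyx is the least closely related of the three.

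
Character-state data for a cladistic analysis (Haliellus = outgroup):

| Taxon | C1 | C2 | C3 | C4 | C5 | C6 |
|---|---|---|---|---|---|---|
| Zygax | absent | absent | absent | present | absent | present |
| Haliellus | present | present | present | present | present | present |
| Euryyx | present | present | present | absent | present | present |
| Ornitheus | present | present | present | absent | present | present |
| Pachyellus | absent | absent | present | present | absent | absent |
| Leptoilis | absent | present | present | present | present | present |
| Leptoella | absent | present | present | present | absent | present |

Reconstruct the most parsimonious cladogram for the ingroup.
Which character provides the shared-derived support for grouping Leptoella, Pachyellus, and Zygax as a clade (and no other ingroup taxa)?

C5

The outgroup has state 'present' for every character, so 'absent' is the derived state throughout.
Only Leptoella, Leptoilis, Pachyellus, and Zygax show the derived state 'absent' for C1, supporting them as a clade.
C2: derived state 'absent' in Pachyellus and Zygax only — synapomorphy for {Pachyellus, Zygax}.
C3 (derived state 'absent') is unique to Zygax (autapomorphy; uninformative for grouping).
Only Euryyx and Ornitheus show the derived state 'absent' for C4, supporting them as a clade.
C5: derived state 'absent' in Leptoella, Pachyellus, and Zygax only — synapomorphy for {Leptoella, Pachyellus, Zygax}.
C6 (derived state 'absent') is unique to Pachyellus (autapomorphy; uninformative for grouping).
Most parsimonious ingroup topology: ((Leptoilis,((Zygax,Pachyellus),Leptoella)),(Euryyx,Ornitheus)).
The clade {Leptoella, Pachyellus, Zygax} is supported by C5: its derived state 'absent' occurs in exactly those taxa and in no other taxon (including the outgroup).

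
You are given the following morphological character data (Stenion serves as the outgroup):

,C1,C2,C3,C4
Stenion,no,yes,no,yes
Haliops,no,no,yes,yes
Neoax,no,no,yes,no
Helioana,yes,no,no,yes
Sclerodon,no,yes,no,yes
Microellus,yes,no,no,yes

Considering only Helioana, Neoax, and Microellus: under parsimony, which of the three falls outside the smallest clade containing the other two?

Character polarity is set by the outgroup: the derived state is whichever differs from the outgroup's state, so for C2, C4 the derived state is 'no', and for the remaining characters it is 'yes'.
C1: derived state 'yes' in Helioana and Microellus only — synapomorphy for {Helioana, Microellus}.
C2: derived state 'no' in Haliops, Helioana, Microellus, and Neoax only — synapomorphy for {Haliops, Helioana, Microellus, Neoax}.
Only Haliops and Neoax show the derived state 'yes' for C3, supporting them as a clade.
C4: derived state 'no' in Neoax only — an autapomorphy, so it tells us nothing about relationships among taxa.
Most parsimonious ingroup topology: (((Haliops,Neoax),(Helioana,Microellus)),Sclerodon).
Helioana and Microellus share a more recent common ancestor with each other than either does with Neoax, so Neoax is the least closely related of the three.

Neoax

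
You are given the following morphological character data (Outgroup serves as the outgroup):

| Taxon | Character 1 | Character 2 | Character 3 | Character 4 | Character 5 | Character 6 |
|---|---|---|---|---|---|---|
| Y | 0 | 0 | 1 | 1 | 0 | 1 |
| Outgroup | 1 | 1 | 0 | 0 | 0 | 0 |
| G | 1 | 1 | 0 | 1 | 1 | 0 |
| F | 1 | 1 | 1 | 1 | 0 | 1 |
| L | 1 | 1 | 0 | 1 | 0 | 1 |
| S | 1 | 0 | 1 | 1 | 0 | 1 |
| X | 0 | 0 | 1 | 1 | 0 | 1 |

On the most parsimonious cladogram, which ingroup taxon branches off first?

Character polarity is set by the outgroup: the derived state is whichever differs from the outgroup's state, so for Character 1, Character 2 the derived state is '0', and for the remaining characters it is '1'.
Character 1: derived state '0' in X and Y only — synapomorphy for {X, Y}.
Only S, X, and Y show the derived state '0' for Character 2, supporting them as a clade.
Character 3 (derived state '1') is shared by F, S, X, and Y — a synapomorphy uniting that clade.
All ingroup taxa share the derived state '1' for Character 4; it defines the ingroup but does not resolve relationships within it.
Character 5: derived state '1' in G only — an autapomorphy, so it tells us nothing about relationships among taxa.
Character 6 (derived state '1') is shared by F, L, S, X, and Y — a synapomorphy uniting that clade.
Most parsimonious ingroup topology: ((L,(F,(S,(X,Y)))),G).
G is sister to the clade containing all other ingroup taxa, so it is the earliest-diverging (most basal) ingroup lineage.

G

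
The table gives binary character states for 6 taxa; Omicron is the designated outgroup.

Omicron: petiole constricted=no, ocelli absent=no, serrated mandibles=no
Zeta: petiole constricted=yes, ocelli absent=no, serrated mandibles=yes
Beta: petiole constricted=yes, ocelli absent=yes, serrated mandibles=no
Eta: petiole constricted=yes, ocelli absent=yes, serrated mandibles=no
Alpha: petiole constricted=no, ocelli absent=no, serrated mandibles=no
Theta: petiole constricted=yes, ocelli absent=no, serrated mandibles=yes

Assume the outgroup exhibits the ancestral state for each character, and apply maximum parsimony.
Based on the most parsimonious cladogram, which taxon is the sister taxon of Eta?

Beta

The outgroup has state 'no' for every character, so 'yes' is the derived state throughout.
petiole constricted (derived state 'yes') is shared by Beta, Eta, Theta, and Zeta — a synapomorphy uniting that clade.
Only Beta and Eta show the derived state 'yes' for ocelli absent, supporting them as a clade.
Only Theta and Zeta show the derived state 'yes' for serrated mandibles, supporting them as a clade.
Most parsimonious ingroup topology: (((Zeta,Theta),(Beta,Eta)),Alpha).
Eta and Beta form a cherry on this tree, so they are sister taxa.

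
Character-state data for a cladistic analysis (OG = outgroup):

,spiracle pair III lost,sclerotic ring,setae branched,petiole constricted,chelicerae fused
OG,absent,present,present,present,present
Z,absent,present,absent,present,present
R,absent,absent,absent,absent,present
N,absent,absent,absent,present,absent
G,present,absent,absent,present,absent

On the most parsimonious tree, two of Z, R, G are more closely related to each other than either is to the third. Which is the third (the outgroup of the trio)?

Z

Character polarity is set by the outgroup: the derived state is whichever differs from the outgroup's state, so for sclerotic ring, setae branched, petiole constricted, chelicerae fused the derived state is 'absent', and for the remaining characters it is 'present'.
spiracle pair III lost: derived state 'present' in G only — an autapomorphy, so it tells us nothing about relationships among taxa.
Only G, N, and R show the derived state 'absent' for sclerotic ring, supporting them as a clade.
All ingroup taxa share the derived state 'absent' for setae branched; it defines the ingroup but does not resolve relationships within it.
petiole constricted (derived state 'absent') is unique to R (autapomorphy; uninformative for grouping).
Only G and N show the derived state 'absent' for chelicerae fused, supporting them as a clade.
Most parsimonious ingroup topology: (Z,(R,(N,G))).
G and R share a more recent common ancestor with each other than either does with Z, so Z is the least closely related of the three.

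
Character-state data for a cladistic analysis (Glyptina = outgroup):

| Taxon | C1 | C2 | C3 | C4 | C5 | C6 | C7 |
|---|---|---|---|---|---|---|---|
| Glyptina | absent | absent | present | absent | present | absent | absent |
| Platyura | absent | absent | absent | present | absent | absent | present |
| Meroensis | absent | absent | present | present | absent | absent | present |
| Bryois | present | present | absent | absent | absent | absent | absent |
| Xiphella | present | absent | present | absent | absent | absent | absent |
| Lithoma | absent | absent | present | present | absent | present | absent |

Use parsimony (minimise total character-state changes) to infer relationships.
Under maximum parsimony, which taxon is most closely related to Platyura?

Meroensis

Character polarity is set by the outgroup: the derived state is whichever differs from the outgroup's state, so for C3, C5 the derived state is 'absent', and for the remaining characters it is 'present'.
Only Bryois and Xiphella show the derived state 'present' for C1, supporting them as a clade.
C2 (derived state 'present') is unique to Bryois (autapomorphy; uninformative for grouping).
C3 (state 'absent') occurs in Bryois and Platyura but conflicts with the nesting implied by the other characters — most parsimoniously interpreted as homoplasy.
Only Lithoma, Meroensis, and Platyura show the derived state 'present' for C4, supporting them as a clade.
All ingroup taxa share the derived state 'absent' for C5; it defines the ingroup but does not resolve relationships within it.
C6: derived state 'present' in Lithoma only — an autapomorphy, so it tells us nothing about relationships among taxa.
C7: derived state 'present' in Meroensis and Platyura only — synapomorphy for {Meroensis, Platyura}.
Most parsimonious ingroup topology: (((Platyura,Meroensis),Lithoma),(Bryois,Xiphella)).
Platyura and Meroensis form a cherry on this tree, so they are sister taxa.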